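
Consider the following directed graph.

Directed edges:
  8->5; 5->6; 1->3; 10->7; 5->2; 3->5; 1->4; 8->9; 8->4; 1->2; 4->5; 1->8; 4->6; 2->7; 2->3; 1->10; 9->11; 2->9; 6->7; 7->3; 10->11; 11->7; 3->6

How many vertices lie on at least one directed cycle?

A vertex is on a directed cycle iff it belongs to a strongly connected component of size ≥ 2 (or has a self-loop).
The vertices on cycles are {2, 3, 5, 6, 7, 9, 11} — 7 in total.

7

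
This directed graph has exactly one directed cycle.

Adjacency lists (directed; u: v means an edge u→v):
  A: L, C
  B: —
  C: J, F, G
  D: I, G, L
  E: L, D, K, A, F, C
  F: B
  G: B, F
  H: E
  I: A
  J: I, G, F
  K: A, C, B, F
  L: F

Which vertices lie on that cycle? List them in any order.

A, C, I, J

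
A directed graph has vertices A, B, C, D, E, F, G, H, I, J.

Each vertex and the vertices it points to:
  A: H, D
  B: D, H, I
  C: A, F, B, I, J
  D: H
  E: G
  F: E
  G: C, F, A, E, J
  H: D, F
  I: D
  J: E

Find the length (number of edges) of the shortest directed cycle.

For each vertex v, BFS finds the shortest path from v back to v.
The shortest such closed walk is G → E → G, length 2.

2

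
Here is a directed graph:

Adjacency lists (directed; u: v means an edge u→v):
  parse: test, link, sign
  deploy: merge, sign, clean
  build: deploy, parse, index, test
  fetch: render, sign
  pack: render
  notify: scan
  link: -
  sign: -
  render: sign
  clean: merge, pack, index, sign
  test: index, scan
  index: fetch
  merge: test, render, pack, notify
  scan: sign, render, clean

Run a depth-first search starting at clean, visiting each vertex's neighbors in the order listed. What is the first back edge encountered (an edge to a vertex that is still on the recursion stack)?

DFS from clean (visiting each vertex's neighbors in the order listed); mark gray on enter, black on exit:
clean gray
  merge gray
    test gray
      index gray
        fetch gray
          render gray
            sign gray
            sign black
          render black
          fetch→sign: sign black — skip
        fetch black
      index black
      scan gray
        scan→sign: sign black — skip
        scan→render: render black — skip
        scan→clean: clean is gray → back edge
First back edge: scan → clean.

scan→clean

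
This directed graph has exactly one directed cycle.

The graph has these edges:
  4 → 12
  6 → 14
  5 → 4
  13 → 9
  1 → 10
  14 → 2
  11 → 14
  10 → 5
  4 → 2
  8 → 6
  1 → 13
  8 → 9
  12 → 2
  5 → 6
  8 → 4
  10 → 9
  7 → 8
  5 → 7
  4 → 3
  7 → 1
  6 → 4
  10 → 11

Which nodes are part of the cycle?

DFS with gray/black marking from 5:
5 gray
  6 gray
    14 gray
      2 gray
      2 black
    14 black
    4 gray
      3 gray
      3 black
      4→2: 2 black — skip
      12 gray
        12→2: 2 black — skip
      12 black
    4 black
  6 black
  5→4: 4 black — skip
  7 gray
    8 gray
      8→4: 4 black — skip
      8→6: 6 black — skip
      9 gray
      9 black
    8 black
    1 gray
      10 gray
        10→5: 5 is gray → back edge
Back edge closes the cycle 5 → 7 → 1 → 10 → 5; its vertices are {1, 5, 7, 10}.

1, 5, 7, 10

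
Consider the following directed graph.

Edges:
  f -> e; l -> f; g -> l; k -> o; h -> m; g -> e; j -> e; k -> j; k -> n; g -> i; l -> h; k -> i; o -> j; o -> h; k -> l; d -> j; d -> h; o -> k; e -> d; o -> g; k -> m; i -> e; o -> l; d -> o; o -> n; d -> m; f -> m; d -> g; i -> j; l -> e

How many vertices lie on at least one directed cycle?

A vertex is on a directed cycle iff it belongs to a strongly connected component of size ≥ 2 (or has a self-loop).
The vertices on cycles are {d, e, f, g, i, j, k, l, o} — 9 in total.

9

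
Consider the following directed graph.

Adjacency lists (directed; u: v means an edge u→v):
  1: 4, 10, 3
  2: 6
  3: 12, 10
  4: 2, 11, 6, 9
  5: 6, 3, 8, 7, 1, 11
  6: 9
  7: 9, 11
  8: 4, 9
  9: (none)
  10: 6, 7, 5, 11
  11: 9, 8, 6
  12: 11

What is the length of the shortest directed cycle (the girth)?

For each vertex v, BFS finds the shortest path from v back to v.
The shortest such closed walk is 5 → 3 → 10 → 5, length 3.

3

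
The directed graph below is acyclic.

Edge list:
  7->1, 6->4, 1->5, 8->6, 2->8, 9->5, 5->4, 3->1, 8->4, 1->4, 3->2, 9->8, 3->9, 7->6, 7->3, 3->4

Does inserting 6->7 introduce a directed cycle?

Adding 6→7 creates a cycle iff 7 can already reach 6.
Path from 7: 7 → 6.
So 7 → … → 6 → 7 is a cycle.

Yes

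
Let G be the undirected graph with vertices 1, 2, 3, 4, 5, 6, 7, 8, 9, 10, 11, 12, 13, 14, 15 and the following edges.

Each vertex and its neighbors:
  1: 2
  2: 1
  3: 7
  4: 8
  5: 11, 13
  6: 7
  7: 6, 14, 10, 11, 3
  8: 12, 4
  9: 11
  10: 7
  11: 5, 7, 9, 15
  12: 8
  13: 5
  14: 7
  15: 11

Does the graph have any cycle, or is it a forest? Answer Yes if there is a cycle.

No

DFS, tracking each vertex's parent; an edge to a visited non-parent vertex closes a cycle.
Start from 15:
visit 15 (parent –)
  visit 11 (parent 15)
    visit 5 (parent 11)
      5–11: parent, skip
      visit 13 (parent 5)
        13–5: parent, skip
    visit 7 (parent 11)
      visit 6 (parent 7)
        6–7: parent, skip
      visit 14 (parent 7)
        14–7: parent, skip
      visit 10 (parent 7)
        10–7: parent, skip
      7–11: parent, skip
      visit 3 (parent 7)
        3–7: parent, skip
    visit 9 (parent 11)
      9–11: parent, skip
    11–15: parent, skip
visit 1 (parent –)
  visit 2 (parent 1)
    2–1: parent, skip
visit 4 (parent –)
  visit 8 (parent 4)
    visit 12 (parent 8)
      12–8: parent, skip
    8–4: parent, skip
No non-parent visited neighbor found — the graph is a forest.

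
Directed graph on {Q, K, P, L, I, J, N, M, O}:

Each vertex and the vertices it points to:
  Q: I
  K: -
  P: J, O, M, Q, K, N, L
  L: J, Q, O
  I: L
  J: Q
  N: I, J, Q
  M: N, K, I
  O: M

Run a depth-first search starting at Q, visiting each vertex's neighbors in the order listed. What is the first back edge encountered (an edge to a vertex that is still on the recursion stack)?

DFS from Q (visiting each vertex's neighbors in the order listed); mark gray on enter, black on exit:
Q gray
  I gray
    L gray
      J gray
        J→Q: Q is gray → back edge
First back edge: J → Q.

J->Q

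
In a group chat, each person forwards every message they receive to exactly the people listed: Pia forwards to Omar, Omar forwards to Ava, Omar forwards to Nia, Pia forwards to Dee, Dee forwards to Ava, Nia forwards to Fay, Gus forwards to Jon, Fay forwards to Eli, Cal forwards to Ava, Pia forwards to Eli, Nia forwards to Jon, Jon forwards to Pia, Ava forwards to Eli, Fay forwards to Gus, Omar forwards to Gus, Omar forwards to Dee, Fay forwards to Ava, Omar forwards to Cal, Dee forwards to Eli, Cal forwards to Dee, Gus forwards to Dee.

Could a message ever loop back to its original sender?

Yes

DFS with white/gray/black marking, starting from Cal:
Cal gray
  Ava gray
    Eli gray
    Eli black
  Ava black
  Dee gray
    Dee→Eli: Eli black — skip
    Dee→Ava: Ava black — skip
  Dee black
Cal black
Jon gray
  Pia gray
    Pia→Eli: Eli black — skip
    Omar gray
      Omar→Ava: Ava black — skip
      Nia gray
        Fay gray
          Fay→Eli: Eli black — skip
          Gus gray
            Gus→Jon: Jon is gray → back edge
Back edge found, so a cycle exists: Jon → Pia → Omar → Nia → Fay → Gus → Jon.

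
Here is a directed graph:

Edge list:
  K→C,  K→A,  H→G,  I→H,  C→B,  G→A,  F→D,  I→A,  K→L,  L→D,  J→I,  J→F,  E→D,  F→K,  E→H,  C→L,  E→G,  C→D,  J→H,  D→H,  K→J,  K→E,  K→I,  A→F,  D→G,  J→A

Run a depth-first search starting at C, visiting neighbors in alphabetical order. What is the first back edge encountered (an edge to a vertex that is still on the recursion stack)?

DFS from C (visiting neighbors in alphabetical order); mark gray on enter, black on exit:
C gray
  B gray
  B black
  D gray
    G gray
      A gray
        F gray
          F→D: D is gray → back edge
First back edge: F → D.

F→D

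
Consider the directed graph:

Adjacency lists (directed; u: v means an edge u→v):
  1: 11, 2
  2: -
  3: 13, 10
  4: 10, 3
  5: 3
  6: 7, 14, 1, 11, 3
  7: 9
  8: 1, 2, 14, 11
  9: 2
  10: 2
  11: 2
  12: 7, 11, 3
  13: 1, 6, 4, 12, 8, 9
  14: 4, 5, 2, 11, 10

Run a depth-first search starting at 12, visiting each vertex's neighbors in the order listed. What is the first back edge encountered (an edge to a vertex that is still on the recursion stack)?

4→3

DFS from 12 (visiting each vertex's neighbors in the order listed); mark gray on enter, black on exit:
12 gray
  7 gray
    9 gray
      2 gray
      2 black
    9 black
  7 black
  11 gray
    11→2: 2 black — skip
  11 black
  3 gray
    13 gray
      1 gray
        1→11: 11 black — skip
        1→2: 2 black — skip
      1 black
      6 gray
        6→7: 7 black — skip
        14 gray
          4 gray
            10 gray
              10→2: 2 black — skip
            10 black
            4→3: 3 is gray → back edge
First back edge: 4 → 3.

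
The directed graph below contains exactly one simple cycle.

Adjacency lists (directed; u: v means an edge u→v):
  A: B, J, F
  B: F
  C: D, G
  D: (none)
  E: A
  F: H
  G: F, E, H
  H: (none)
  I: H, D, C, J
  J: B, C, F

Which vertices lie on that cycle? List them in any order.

DFS with gray/black marking from C:
C gray
  D gray
  D black
  G gray
    F gray
      H gray
      H black
    F black
    E gray
      A gray
        B gray
          B→F: F black — skip
        B black
        J gray
          J→B: B black — skip
          J→C: C is gray → back edge
Back edge closes the cycle C → G → E → A → J → C; its vertices are {A, C, E, G, J}.

A, C, E, G, J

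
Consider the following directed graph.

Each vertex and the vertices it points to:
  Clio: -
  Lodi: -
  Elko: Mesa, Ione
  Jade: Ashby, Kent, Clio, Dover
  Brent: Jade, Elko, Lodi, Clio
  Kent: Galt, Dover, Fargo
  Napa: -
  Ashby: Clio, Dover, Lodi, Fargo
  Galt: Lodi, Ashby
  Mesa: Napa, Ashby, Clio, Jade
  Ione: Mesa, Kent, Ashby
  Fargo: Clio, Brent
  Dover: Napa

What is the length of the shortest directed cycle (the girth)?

For each vertex v, BFS finds the shortest path from v back to v.
The shortest such closed walk is Kent → Fargo → Brent → Jade → Kent, length 4.

4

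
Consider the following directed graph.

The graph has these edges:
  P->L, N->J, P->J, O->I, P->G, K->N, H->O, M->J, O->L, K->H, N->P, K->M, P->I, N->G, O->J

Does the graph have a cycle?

No

DFS with white/gray/black marking, starting from G:
G gray
G black
H gray
  O gray
    L gray
    L black
    J gray
    J black
    I gray
    I black
  O black
H black
K gray
  M gray
    M→J: J black — skip
  M black
  N gray
    P gray
      P→J: J black — skip
      P→G: G black — skip
      P→I: I black — skip
      P→L: L black — skip
    P black
    N→J: J black — skip
    N→G: G black — skip
  N black
  K→H: H black — skip
K black
Every edge goes to a white or black vertex — no back edge, so the graph is acyclic.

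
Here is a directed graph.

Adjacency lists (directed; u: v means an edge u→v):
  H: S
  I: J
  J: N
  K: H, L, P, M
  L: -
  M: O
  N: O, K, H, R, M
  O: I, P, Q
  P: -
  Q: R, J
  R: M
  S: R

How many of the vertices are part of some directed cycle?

10

A vertex is on a directed cycle iff it belongs to a strongly connected component of size ≥ 2 (or has a self-loop).
The vertices on cycles are {H, I, J, K, M, N, O, Q, R, S} — 10 in total.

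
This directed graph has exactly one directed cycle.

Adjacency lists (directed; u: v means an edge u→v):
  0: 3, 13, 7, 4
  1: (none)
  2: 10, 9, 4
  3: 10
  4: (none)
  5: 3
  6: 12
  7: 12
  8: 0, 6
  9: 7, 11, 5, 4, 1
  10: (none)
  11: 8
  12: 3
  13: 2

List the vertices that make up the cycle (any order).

0, 2, 8, 9, 11, 13

DFS with gray/black marking from 2:
2 gray
  10 gray
  10 black
  9 gray
    7 gray
      12 gray
        3 gray
          3→10: 10 black — skip
        3 black
      12 black
    7 black
    11 gray
      8 gray
        0 gray
          0→3: 3 black — skip
          13 gray
            13→2: 2 is gray → back edge
Back edge closes the cycle 2 → 9 → 11 → 8 → 0 → 13 → 2; its vertices are {0, 2, 8, 9, 11, 13}.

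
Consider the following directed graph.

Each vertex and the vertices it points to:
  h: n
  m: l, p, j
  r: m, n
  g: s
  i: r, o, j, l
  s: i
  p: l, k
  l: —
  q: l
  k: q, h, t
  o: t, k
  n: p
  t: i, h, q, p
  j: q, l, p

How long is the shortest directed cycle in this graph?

3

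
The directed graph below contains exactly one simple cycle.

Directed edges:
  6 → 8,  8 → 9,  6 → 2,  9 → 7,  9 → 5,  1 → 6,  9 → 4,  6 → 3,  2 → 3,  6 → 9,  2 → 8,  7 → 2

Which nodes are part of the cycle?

2, 7, 8, 9

DFS with gray/black marking from 8:
8 gray
  9 gray
    7 gray
      2 gray
        2→8: 8 is gray → back edge
Back edge closes the cycle 8 → 9 → 7 → 2 → 8; its vertices are {2, 7, 8, 9}.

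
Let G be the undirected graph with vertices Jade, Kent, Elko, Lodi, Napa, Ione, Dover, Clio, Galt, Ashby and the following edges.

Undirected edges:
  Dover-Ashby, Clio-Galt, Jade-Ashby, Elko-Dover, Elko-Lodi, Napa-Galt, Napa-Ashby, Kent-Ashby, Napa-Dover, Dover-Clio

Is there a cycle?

Yes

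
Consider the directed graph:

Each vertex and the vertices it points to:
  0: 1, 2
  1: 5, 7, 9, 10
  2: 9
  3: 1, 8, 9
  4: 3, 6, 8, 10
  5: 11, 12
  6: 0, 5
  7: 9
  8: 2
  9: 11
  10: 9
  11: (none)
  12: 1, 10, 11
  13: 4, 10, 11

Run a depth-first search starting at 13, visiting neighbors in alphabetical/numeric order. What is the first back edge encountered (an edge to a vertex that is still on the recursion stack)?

12->1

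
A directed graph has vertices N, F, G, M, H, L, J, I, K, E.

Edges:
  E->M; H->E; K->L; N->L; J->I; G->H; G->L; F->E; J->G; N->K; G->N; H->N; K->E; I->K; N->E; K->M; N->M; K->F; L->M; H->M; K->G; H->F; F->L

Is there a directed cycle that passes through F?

No

F lies on a cycle iff there is a path from F back to itself.
Exploring from F, it never reaches itself; equivalently, its strongly connected component is a singleton.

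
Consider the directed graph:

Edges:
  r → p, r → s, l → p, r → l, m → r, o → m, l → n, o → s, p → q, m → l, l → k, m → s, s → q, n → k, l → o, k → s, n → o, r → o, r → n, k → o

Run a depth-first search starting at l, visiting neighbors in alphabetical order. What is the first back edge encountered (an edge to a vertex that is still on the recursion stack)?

m→l

DFS from l (visiting neighbors in alphabetical order); mark gray on enter, black on exit:
l gray
  k gray
    o gray
      m gray
        m→l: l is gray → back edge
First back edge: m → l.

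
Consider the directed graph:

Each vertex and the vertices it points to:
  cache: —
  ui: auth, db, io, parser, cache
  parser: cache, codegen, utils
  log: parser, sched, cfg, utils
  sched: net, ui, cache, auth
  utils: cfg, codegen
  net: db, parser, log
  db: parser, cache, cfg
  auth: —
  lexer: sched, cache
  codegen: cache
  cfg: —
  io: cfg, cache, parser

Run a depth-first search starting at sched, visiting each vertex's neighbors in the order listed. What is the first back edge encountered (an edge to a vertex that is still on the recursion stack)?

DFS from sched (visiting each vertex's neighbors in the order listed); mark gray on enter, black on exit:
sched gray
  net gray
    db gray
      parser gray
        cache gray
        cache black
        codegen gray
          codegen→cache: cache black — skip
        codegen black
        utils gray
          cfg gray
          cfg black
          utils→codegen: codegen black — skip
        utils black
      parser black
      db→cache: cache black — skip
      db→cfg: cfg black — skip
    db black
    net→parser: parser black — skip
    log gray
      log→parser: parser black — skip
      log→sched: sched is gray → back edge
First back edge: log → sched.

log->sched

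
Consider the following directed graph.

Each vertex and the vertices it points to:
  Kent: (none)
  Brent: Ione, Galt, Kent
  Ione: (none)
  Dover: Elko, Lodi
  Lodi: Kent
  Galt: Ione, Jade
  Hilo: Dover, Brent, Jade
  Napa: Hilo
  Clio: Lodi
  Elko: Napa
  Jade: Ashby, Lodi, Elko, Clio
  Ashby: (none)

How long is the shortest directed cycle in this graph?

4

For each vertex v, BFS finds the shortest path from v back to v.
The shortest such closed walk is Hilo → Dover → Elko → Napa → Hilo, length 4.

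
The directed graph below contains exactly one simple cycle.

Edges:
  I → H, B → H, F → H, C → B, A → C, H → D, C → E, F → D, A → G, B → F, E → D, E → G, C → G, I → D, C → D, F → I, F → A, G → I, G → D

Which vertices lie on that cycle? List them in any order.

DFS with gray/black marking from B:
B gray
  H gray
    D gray
    D black
  H black
  F gray
    F→H: H black — skip
    I gray
      I→H: H black — skip
      I→D: D black — skip
    I black
    A gray
      G gray
        G→I: I black — skip
        G→D: D black — skip
      G black
      C gray
        C→B: B is gray → back edge
Back edge closes the cycle B → F → A → C → B; its vertices are {A, B, C, F}.

A, B, C, F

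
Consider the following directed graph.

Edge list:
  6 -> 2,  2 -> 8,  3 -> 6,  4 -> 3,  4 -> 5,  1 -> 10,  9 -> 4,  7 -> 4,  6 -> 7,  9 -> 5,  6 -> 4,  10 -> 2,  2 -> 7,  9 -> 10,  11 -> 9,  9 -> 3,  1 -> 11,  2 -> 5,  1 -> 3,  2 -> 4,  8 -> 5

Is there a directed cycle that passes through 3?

Yes

3 is on a cycle iff 3 can reach itself via ≥1 edge.
3 → 6 → 4 → 3 — yes.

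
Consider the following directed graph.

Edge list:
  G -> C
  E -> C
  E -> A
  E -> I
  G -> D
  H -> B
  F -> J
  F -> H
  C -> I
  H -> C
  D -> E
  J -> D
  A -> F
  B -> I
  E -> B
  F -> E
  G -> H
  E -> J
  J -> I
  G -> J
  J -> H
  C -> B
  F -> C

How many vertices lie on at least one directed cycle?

A vertex is on a directed cycle iff it belongs to a strongly connected component of size ≥ 2 (or has a self-loop).
The vertices on cycles are {A, D, E, F, J} — 5 in total.

5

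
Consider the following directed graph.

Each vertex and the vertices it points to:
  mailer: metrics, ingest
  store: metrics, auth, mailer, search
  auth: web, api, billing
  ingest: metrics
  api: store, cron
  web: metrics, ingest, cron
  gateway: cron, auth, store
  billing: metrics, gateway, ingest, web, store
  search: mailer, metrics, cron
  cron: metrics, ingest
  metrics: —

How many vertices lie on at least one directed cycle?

A vertex is on a directed cycle iff it belongs to a strongly connected component of size ≥ 2 (or has a self-loop).
The vertices on cycles are {api, auth, store, billing, gateway} — 5 in total.

5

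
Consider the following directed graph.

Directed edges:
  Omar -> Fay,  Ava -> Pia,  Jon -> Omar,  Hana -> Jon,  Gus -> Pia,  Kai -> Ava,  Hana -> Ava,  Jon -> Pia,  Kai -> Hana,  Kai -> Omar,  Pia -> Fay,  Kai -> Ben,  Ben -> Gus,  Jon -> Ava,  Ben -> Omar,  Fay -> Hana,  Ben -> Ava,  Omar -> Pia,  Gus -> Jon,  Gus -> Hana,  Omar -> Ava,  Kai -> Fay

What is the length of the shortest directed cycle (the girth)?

4

For each vertex v, BFS finds the shortest path from v back to v.
The shortest such closed walk is Hana → Jon → Omar → Fay → Hana, length 4.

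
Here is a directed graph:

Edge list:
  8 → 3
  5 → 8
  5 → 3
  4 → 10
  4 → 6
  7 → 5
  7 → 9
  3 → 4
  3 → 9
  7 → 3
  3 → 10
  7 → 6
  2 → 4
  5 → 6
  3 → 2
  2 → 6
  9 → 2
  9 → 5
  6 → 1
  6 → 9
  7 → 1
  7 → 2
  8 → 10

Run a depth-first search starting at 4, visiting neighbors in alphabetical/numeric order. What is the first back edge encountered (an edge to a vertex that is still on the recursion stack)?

2->4

DFS from 4 (visiting neighbors in alphabetical/numeric order); mark gray on enter, black on exit:
4 gray
  6 gray
    1 gray
    1 black
    9 gray
      2 gray
        2→4: 4 is gray → back edge
First back edge: 2 → 4.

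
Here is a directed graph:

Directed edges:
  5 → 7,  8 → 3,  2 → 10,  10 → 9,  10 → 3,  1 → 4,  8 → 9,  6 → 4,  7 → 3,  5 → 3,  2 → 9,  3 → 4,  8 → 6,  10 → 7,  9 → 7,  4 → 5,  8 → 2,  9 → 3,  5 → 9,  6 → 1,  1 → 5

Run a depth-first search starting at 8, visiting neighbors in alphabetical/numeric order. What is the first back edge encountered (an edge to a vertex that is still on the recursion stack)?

DFS from 8 (visiting neighbors in alphabetical/numeric order); mark gray on enter, black on exit:
8 gray
  2 gray
    9 gray
      3 gray
        4 gray
          5 gray
            5→3: 3 is gray → back edge
First back edge: 5 → 3.

5→3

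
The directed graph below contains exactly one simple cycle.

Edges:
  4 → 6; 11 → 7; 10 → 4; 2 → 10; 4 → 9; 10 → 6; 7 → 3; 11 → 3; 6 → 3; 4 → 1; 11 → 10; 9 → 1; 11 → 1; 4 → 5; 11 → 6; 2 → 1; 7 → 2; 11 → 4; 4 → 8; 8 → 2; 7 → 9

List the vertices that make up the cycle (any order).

2, 4, 8, 10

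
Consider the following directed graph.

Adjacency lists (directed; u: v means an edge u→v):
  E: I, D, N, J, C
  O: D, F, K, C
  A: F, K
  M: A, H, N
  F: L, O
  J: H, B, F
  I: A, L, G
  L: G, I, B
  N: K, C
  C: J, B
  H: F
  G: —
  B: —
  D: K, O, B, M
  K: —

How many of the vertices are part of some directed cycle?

11

A vertex is on a directed cycle iff it belongs to a strongly connected component of size ≥ 2 (or has a self-loop).
The vertices on cycles are {A, C, D, F, H, I, J, L, M, N, O} — 11 in total.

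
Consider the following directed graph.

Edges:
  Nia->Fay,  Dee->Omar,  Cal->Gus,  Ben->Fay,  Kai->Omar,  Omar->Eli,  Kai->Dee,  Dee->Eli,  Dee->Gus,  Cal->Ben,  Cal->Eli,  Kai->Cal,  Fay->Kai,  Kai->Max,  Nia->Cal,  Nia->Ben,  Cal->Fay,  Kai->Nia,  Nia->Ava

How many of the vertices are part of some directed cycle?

5

A vertex is on a directed cycle iff it belongs to a strongly connected component of size ≥ 2 (or has a self-loop).
The vertices on cycles are {Ben, Cal, Fay, Kai, Nia} — 5 in total.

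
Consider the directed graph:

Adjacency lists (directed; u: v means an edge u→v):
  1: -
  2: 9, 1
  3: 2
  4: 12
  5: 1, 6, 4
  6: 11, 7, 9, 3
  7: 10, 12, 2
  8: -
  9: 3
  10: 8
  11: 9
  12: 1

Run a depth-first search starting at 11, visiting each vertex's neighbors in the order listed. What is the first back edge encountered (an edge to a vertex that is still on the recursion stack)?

2→9

DFS from 11 (visiting each vertex's neighbors in the order listed); mark gray on enter, black on exit:
11 gray
  9 gray
    3 gray
      2 gray
        2→9: 9 is gray → back edge
First back edge: 2 → 9.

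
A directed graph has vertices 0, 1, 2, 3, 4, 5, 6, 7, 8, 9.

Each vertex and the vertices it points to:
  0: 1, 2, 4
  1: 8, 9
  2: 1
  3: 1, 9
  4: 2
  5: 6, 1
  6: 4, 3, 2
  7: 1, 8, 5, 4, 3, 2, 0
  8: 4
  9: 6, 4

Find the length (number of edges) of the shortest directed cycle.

For each vertex v, BFS finds the shortest path from v back to v.
The shortest such closed walk is 3 → 9 → 6 → 3, length 3.

3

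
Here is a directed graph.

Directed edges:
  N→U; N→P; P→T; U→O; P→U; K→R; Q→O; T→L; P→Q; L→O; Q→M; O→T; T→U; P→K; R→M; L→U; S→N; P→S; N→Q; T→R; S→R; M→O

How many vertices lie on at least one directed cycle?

9

A vertex is on a directed cycle iff it belongs to a strongly connected component of size ≥ 2 (or has a self-loop).
The vertices on cycles are {L, M, N, O, P, R, S, T, U} — 9 in total.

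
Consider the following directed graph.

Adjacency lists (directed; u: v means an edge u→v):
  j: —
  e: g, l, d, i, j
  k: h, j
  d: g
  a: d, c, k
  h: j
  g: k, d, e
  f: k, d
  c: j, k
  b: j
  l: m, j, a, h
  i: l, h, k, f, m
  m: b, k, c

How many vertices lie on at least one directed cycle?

7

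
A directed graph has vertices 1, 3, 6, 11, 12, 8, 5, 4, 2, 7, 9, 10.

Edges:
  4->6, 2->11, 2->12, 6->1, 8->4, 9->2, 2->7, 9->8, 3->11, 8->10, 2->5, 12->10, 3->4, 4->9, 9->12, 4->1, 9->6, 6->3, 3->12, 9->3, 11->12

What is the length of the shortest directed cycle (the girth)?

3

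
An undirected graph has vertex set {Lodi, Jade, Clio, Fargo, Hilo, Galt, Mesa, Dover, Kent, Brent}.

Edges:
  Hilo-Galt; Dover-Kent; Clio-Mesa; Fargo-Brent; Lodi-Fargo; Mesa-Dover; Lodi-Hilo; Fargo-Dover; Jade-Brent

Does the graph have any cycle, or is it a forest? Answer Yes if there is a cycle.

DFS, tracking each vertex's parent; an edge to a visited non-parent vertex closes a cycle.
Start from Mesa:
visit Mesa (parent –)
  visit Clio (parent Mesa)
    Clio–Mesa: parent, skip
  visit Dover (parent Mesa)
    visit Fargo (parent Dover)
      Fargo–Dover: parent, skip
      visit Brent (parent Fargo)
        Brent–Fargo: parent, skip
        visit Jade (parent Brent)
          Jade–Brent: parent, skip
      visit Lodi (parent Fargo)
        visit Hilo (parent Lodi)
          Hilo–Lodi: parent, skip
          visit Galt (parent Hilo)
            Galt–Hilo: parent, skip
        Lodi–Fargo: parent, skip
    visit Kent (parent Dover)
      Kent–Dover: parent, skip
    Dover–Mesa: parent, skip
No non-parent visited neighbor found — the graph is a forest.

No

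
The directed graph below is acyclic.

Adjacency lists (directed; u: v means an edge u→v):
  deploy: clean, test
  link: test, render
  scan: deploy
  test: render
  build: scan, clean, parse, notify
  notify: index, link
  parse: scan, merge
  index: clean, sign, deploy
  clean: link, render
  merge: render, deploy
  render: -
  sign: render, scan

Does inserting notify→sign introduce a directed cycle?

Adding notify→sign creates a cycle iff sign can already reach notify.
Explore from sign: no path reaches notify. The graph stays acyclic.

No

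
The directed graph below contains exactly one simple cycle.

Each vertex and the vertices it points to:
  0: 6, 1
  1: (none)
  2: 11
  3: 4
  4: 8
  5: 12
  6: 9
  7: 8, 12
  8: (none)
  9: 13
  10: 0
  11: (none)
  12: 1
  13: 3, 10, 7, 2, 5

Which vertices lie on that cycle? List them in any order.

DFS with gray/black marking from 13:
13 gray
  3 gray
    4 gray
      8 gray
      8 black
    4 black
  3 black
  10 gray
    0 gray
      6 gray
        9 gray
          9→13: 13 is gray → back edge
Back edge closes the cycle 13 → 10 → 0 → 6 → 9 → 13; its vertices are {0, 6, 9, 10, 13}.

0, 6, 9, 10, 13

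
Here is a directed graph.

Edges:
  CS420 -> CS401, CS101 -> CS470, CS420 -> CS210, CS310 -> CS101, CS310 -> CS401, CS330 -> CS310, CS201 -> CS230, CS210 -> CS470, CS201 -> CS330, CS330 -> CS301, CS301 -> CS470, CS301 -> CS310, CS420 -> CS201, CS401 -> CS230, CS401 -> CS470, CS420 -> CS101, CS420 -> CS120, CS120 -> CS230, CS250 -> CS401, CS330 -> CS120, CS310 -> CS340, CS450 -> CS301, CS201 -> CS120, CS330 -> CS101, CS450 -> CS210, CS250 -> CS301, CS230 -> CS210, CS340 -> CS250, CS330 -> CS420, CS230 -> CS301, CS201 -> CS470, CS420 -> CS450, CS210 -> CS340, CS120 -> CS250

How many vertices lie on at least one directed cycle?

10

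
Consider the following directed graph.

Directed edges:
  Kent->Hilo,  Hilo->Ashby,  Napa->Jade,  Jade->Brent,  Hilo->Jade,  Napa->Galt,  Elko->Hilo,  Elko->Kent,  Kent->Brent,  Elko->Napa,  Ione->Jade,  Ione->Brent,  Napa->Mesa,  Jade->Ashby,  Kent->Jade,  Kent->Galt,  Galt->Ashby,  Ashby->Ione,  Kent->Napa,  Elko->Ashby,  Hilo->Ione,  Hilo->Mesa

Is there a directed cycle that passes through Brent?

No

Brent lies on a cycle iff there is a path from Brent back to itself.
Exploring from Brent, it never reaches itself; equivalently, its strongly connected component is a singleton.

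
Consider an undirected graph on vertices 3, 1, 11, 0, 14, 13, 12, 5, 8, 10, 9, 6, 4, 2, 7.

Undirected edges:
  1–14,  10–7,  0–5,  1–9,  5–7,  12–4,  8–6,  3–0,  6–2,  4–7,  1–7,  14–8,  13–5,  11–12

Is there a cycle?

DFS, tracking each vertex's parent; an edge to a visited non-parent vertex closes a cycle.
Start from 5:
visit 5 (parent –)
  visit 0 (parent 5)
    visit 3 (parent 0)
      3–0: parent, skip
    0–5: parent, skip
  visit 7 (parent 5)
    visit 4 (parent 7)
      visit 12 (parent 4)
        12–4: parent, skip
        visit 11 (parent 12)
          11–12: parent, skip
      4–7: parent, skip
    visit 1 (parent 7)
      visit 14 (parent 1)
        visit 8 (parent 14)
          visit 6 (parent 8)
            visit 2 (parent 6)
              2–6: parent, skip
            6–8: parent, skip
          8–14: parent, skip
        14–1: parent, skip
      1–7: parent, skip
      visit 9 (parent 1)
        9–1: parent, skip
    visit 10 (parent 7)
      10–7: parent, skip
    7–5: parent, skip
  visit 13 (parent 5)
    13–5: parent, skip
No non-parent visited neighbor found — the graph is a forest.

No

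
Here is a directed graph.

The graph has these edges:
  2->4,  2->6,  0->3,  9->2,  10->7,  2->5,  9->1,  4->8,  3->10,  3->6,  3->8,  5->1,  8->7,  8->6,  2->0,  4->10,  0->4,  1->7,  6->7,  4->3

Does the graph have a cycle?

No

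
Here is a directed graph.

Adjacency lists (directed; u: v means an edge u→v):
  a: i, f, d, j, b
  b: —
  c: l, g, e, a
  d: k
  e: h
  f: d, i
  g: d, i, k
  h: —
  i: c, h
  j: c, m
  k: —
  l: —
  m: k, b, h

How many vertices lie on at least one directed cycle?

6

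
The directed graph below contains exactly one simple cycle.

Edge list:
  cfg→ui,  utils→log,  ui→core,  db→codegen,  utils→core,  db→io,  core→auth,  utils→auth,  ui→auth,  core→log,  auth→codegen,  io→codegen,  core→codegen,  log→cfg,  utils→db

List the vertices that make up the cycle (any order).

DFS with gray/black marking from log:
log gray
  cfg gray
    ui gray
      auth gray
        codegen gray
        codegen black
      auth black
      core gray
        core→codegen: codegen black — skip
        core→auth: auth black — skip
        core→log: log is gray → back edge
Back edge closes the cycle log → cfg → ui → core → log; its vertices are {ui, cfg, log, core}.

ui, cfg, log, core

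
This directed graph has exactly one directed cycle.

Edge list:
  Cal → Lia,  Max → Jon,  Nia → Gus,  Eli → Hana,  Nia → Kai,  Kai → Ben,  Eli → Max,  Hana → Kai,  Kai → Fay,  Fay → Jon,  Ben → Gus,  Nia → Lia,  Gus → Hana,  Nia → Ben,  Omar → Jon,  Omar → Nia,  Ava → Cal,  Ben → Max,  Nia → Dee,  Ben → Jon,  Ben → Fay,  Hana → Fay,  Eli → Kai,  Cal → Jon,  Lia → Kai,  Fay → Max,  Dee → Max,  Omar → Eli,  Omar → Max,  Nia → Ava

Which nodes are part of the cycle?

Ben, Gus, Kai, Hana

DFS with gray/black marking from Gus:
Gus gray
  Hana gray
    Fay gray
      Jon gray
      Jon black
      Max gray
        Max→Jon: Jon black — skip
      Max black
    Fay black
    Kai gray
      Kai→Fay: Fay black — skip
      Ben gray
        Ben→Jon: Jon black — skip
        Ben→Fay: Fay black — skip
        Ben→Max: Max black — skip
        Ben→Gus: Gus is gray → back edge
Back edge closes the cycle Gus → Hana → Kai → Ben → Gus; its vertices are {Ben, Gus, Kai, Hana}.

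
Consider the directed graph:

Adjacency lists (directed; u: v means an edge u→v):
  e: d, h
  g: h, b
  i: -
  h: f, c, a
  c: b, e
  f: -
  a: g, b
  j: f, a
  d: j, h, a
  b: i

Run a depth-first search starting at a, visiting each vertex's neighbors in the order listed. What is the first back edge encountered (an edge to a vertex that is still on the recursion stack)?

j->a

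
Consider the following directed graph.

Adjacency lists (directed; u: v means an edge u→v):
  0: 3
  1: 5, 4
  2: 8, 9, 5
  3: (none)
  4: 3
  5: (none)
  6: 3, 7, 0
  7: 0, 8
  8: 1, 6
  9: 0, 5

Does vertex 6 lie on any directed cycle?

Yes

6 is on a cycle iff 6 can reach itself via ≥1 edge.
6 → 7 → 8 → 6 — yes.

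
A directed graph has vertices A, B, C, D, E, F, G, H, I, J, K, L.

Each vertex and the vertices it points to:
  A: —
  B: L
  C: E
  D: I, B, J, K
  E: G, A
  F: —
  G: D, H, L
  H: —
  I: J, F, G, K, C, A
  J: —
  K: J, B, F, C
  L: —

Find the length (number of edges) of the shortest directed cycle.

For each vertex v, BFS finds the shortest path from v back to v.
The shortest such closed walk is I → G → D → I, length 3.

3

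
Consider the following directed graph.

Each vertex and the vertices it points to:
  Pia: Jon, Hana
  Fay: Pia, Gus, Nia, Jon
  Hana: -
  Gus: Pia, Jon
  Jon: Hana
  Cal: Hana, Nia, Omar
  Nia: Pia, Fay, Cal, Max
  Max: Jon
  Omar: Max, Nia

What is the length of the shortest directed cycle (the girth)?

2

For each vertex v, BFS finds the shortest path from v back to v.
The shortest such closed walk is Nia → Fay → Nia, length 2.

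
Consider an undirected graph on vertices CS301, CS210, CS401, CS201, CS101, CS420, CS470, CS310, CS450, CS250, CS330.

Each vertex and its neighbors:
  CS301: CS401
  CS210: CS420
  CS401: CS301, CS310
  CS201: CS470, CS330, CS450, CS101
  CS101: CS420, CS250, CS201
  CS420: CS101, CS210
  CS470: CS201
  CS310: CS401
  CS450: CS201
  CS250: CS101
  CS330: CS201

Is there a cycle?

DFS, tracking each vertex's parent; an edge to a visited non-parent vertex closes a cycle.
Start from CS210:
visit CS210 (parent –)
  visit CS420 (parent CS210)
    visit CS101 (parent CS420)
      CS101–CS420: parent, skip
      visit CS250 (parent CS101)
        CS250–CS101: parent, skip
      visit CS201 (parent CS101)
        visit CS470 (parent CS201)
          CS470–CS201: parent, skip
        visit CS330 (parent CS201)
          CS330–CS201: parent, skip
        visit CS450 (parent CS201)
          CS450–CS201: parent, skip
        CS201–CS101: parent, skip
    CS420–CS210: parent, skip
visit CS301 (parent –)
  visit CS401 (parent CS301)
    CS401–CS301: parent, skip
    visit CS310 (parent CS401)
      CS310–CS401: parent, skip
No non-parent visited neighbor found — the graph is a forest.

No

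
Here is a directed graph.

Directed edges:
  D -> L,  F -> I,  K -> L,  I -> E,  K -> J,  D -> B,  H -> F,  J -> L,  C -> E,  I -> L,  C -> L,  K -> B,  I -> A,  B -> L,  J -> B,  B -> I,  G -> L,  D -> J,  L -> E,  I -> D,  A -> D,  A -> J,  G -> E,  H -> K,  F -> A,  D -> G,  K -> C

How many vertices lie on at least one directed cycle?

A vertex is on a directed cycle iff it belongs to a strongly connected component of size ≥ 2 (or has a self-loop).
The vertices on cycles are {A, B, D, I, J} — 5 in total.

5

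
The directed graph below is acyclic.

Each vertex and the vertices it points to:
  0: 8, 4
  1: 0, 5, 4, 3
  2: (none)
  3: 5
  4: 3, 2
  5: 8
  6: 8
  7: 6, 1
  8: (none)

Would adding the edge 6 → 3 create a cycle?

Adding 6→3 creates a cycle iff 3 can already reach 6.
Explore from 3: no path reaches 6. The graph stays acyclic.

No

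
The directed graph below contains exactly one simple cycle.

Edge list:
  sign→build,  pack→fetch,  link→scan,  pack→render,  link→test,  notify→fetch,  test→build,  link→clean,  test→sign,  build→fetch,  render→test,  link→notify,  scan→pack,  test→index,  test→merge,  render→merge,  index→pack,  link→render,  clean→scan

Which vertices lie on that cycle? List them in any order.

DFS with gray/black marking from render:
render gray
  merge gray
  merge black
  test gray
    test→merge: merge black — skip
    index gray
      pack gray
        fetch gray
        fetch black
        pack→render: render is gray → back edge
Back edge closes the cycle render → test → index → pack → render; its vertices are {pack, test, index, render}.

pack, test, index, render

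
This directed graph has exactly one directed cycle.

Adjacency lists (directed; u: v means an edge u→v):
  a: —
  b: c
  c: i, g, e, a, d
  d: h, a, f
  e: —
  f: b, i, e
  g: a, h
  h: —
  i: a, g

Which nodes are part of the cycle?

DFS with gray/black marking from d:
d gray
  h gray
  h black
  a gray
  a black
  f gray
    b gray
      c gray
        i gray
          i→a: a black — skip
          g gray
            g→a: a black — skip
            g→h: h black — skip
          g black
        i black
        c→g: g black — skip
        e gray
        e black
        c→a: a black — skip
        c→d: d is gray → back edge
Back edge closes the cycle d → f → b → c → d; its vertices are {b, c, d, f}.

b, c, d, f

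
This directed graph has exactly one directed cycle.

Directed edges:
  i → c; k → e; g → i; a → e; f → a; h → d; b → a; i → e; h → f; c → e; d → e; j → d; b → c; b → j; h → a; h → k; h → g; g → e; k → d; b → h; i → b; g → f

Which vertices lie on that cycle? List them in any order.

b, g, h, i

DFS with gray/black marking from i:
i gray
  c gray
    e gray
    e black
  c black
  b gray
    a gray
      a→e: e black — skip
    a black
    j gray
      d gray
        d→e: e black — skip
      d black
    j black
    b→c: c black — skip
    h gray
      k gray
        k→e: e black — skip
        k→d: d black — skip
      k black
      f gray
        f→a: a black — skip
      f black
      h→d: d black — skip
      h→a: a black — skip
      g gray
        g→e: e black — skip
        g→f: f black — skip
        g→i: i is gray → back edge
Back edge closes the cycle i → b → h → g → i; its vertices are {b, g, h, i}.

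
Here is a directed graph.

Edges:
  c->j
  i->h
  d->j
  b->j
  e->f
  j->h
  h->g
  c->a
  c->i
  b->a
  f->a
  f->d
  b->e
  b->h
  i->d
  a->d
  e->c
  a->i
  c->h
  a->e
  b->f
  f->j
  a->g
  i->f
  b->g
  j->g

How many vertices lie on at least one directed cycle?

5

A vertex is on a directed cycle iff it belongs to a strongly connected component of size ≥ 2 (or has a self-loop).
The vertices on cycles are {a, c, e, f, i} — 5 in total.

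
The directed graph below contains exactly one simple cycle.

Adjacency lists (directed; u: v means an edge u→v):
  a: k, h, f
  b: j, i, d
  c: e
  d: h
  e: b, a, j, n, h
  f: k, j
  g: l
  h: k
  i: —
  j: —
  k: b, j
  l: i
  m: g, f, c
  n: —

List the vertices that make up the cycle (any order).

DFS with gray/black marking from k:
k gray
  b gray
    j gray
    j black
    i gray
    i black
    d gray
      h gray
        h→k: k is gray → back edge
Back edge closes the cycle k → b → d → h → k; its vertices are {b, d, h, k}.

b, d, h, k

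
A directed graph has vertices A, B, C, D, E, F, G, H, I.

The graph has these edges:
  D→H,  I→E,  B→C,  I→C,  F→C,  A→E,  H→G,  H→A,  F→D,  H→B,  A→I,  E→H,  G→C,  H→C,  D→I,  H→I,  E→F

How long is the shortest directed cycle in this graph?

3

For each vertex v, BFS finds the shortest path from v back to v.
The shortest such closed walk is E → H → A → E, length 3.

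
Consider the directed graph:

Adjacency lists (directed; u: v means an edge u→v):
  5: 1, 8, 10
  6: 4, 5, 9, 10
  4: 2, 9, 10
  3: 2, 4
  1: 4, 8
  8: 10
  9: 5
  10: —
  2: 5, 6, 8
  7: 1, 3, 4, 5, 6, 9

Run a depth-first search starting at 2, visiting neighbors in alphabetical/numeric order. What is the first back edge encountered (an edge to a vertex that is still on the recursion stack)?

DFS from 2 (visiting neighbors in alphabetical/numeric order); mark gray on enter, black on exit:
2 gray
  5 gray
    1 gray
      4 gray
        4→2: 2 is gray → back edge
First back edge: 4 → 2.

4→2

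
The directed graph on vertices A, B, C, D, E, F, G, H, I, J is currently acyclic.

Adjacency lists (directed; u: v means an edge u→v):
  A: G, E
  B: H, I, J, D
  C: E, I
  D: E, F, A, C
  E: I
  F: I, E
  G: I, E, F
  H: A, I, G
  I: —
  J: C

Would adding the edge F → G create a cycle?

Yes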